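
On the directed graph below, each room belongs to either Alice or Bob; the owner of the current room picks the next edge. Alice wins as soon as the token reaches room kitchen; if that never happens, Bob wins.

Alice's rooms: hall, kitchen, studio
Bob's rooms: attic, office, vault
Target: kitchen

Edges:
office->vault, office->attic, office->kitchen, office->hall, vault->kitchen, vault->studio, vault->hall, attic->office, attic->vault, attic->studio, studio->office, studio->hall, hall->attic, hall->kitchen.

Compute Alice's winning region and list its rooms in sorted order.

hall, kitchen, studio, vault

A0 = {kitchen}
A1: add {hall} — hall (Alice) has hall→kitchen.
A2: add {studio} — studio (Alice) has studio→hall.
A3: add {vault} — vault (Bob): all of {kitchen, studio, hall} already in.
A4 = A3; e.g. office (Bob) can still go to attic. Fixed point.
Alice's winning region = {hall, kitchen, studio, vault}.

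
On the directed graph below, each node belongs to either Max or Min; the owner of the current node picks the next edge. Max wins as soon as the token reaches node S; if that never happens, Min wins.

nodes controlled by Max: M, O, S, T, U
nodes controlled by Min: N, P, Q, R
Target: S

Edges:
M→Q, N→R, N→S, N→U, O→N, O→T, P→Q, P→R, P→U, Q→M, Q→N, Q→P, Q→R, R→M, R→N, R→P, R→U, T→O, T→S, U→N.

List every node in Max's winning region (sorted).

O, S, T

A0 = {S}
A1: add {T} — T (Max) has T→S.
A2: add {O} — O (Max) has O→T.
A3 = A2; e.g. M (Max) has no edge into A2. Fixed point.
Max's winning region = {O, S, T}.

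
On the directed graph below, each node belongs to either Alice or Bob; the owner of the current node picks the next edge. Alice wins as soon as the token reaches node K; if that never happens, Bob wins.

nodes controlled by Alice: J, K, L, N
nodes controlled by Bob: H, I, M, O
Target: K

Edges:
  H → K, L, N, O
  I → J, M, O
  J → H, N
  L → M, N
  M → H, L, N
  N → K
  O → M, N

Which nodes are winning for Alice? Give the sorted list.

A0 = {K}
A1: add {N} — N (Alice) has N→K.
A2: add {J, L} — J (Alice) has J→N; L (Alice) has L→N.
A3 = A2; e.g. H (Bob) can still go to O. Fixed point.
Alice's winning region = {J, K, L, N}.

J, K, L, N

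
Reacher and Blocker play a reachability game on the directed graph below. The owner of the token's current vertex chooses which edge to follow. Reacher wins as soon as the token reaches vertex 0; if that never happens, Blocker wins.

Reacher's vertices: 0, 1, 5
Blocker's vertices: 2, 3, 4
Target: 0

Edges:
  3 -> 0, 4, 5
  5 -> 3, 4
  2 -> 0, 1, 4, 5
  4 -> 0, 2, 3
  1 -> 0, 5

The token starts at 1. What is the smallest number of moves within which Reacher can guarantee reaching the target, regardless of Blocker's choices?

1

A0 = {0}
A1: add {1} — 1 (Reacher) has 1→0.
A2 = A1; e.g. 2 (Blocker) can still go to 4. Fixed point.
1 enters the attractor at level 1, so Reacher can force the target in 1 move from there.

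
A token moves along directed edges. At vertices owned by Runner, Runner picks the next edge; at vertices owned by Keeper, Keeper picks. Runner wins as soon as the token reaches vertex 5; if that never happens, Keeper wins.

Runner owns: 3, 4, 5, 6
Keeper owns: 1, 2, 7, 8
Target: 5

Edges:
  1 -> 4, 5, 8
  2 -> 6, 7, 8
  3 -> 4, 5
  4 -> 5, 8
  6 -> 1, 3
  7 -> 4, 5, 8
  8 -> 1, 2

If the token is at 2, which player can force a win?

Keeper

A0 = {5}
A1: add {3, 4} — 3 (Runner) has 3→5; 4 (Runner) has 4→5.
A2: add {6} — 6 (Runner) has 6→3.
A3 = A2; e.g. 1 (Keeper) can still go to 8. Fixed point.
2 never enters the attractor, so Keeper can avoid the target forever.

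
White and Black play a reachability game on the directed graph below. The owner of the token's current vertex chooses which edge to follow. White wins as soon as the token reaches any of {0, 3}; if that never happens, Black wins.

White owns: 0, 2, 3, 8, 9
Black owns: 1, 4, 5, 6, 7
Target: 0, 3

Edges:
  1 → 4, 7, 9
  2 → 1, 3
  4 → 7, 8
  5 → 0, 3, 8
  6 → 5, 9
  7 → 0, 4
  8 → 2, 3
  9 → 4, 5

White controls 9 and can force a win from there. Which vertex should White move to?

5

A0 = {0, 3}
A1: add {2, 8} — 2 (White) has 2→3; 8 (White) has 8→3.
A2: add {5} — 5 (Black): all of {0, 3, 8} already in.
A3: add {9} — 9 (White) has 9→5.
A4: add {6} — 6 (Black): all of {5, 9} already in.
A5 = A4; e.g. 1 (Black) can still go to 4. Fixed point.
From 9, successor 5 is in the attractor (rank 2); the other successor 4 is not.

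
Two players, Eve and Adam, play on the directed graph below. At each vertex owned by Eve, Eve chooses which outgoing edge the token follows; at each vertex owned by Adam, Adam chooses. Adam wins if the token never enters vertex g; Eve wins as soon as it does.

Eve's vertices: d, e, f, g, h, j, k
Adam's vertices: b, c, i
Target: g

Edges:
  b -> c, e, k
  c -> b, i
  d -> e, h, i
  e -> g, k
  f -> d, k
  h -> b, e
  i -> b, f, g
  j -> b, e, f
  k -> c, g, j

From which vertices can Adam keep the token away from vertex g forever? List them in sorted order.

b, c, i

A0 = {g}
A1: add {e, k} — e (Eve) has e→g; k (Eve) has k→g.
A2: add {d, f, h, j} — d (Eve) has d→e; f (Eve) has f→k; h (Eve) has h→e; j (Eve) has j→e.
A3 = A2; e.g. b (Adam) can still go to c. Fixed point.
Eve's attractor = {d, e, f, g, h, j, k}; Adam avoids the target exactly from the complement.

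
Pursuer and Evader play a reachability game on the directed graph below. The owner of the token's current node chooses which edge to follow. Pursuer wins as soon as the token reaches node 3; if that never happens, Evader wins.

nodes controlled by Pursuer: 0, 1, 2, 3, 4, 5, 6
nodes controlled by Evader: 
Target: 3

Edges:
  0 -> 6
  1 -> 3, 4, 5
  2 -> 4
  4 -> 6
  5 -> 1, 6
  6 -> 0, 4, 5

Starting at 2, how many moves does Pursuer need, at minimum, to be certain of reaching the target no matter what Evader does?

A0 = {3}
A1: add {1} — 1 (Pursuer) has 1→3.
A2: add {5} — 5 (Pursuer) has 5→1.
A3: add {6} — 6 (Pursuer) has 6→5.
A4: add {0, 4} — 0 (Pursuer) has 0→6; 4 (Pursuer) has 4→6.
A5: add {2} — 2 (Pursuer) has 2→4.
A5 = all vertices. Fixed point.
2 enters the attractor at level 5, so Pursuer can force the target in 5 moves from there.

5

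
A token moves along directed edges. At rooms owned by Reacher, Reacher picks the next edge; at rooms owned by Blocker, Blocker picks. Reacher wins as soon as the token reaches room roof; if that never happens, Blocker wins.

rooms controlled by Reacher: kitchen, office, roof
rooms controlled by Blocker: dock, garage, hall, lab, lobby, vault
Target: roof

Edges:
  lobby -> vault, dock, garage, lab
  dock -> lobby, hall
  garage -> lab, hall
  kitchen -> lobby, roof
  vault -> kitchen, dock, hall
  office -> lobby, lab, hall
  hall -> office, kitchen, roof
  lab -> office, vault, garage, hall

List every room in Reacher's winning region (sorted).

kitchen, roof

A0 = {roof}
A1: add {kitchen} — kitchen (Reacher) has kitchen→roof.
A2 = A1; e.g. office (Reacher) has no edge into A1. Fixed point.
Reacher's winning region = {kitchen, roof}.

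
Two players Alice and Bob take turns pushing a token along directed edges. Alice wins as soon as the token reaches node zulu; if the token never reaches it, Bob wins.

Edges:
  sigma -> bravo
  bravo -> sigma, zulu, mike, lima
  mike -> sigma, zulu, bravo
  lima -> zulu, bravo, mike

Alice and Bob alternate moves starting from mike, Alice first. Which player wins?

Track states (vertex, player-to-move).
A0 = {(zulu,Alice), (zulu,Bob)}
A1: add {(bravo,Alice), (mike,Alice), (lima,Alice)}.
(mike,Alice) ∈ A1 ⇒ Alice forces the target.

Alice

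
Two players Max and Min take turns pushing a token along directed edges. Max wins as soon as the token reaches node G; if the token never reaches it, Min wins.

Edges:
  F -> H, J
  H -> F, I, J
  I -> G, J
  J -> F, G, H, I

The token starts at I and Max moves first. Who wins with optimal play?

Max

Track states (vertex, player-to-move).
A0 = {(G,Max), (G,Min)}
A1: add {(I,Max), (J,Max)}.
(I,Max) ∈ A1 ⇒ Max forces the target.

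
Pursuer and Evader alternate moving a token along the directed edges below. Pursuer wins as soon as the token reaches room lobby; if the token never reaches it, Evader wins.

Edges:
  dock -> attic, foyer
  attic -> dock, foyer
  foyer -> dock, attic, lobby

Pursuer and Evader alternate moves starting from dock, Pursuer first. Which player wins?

Track states (vertex, player-to-move).
A0 = {(lobby,Pursuer), (lobby,Evader)}
A1: add {(foyer,Pursuer)}.
A2 = A1; e.g. (dock,Pursuer) stays out. (dock,Pursuer) never enters ⇒ Evader avoids the target.

Evader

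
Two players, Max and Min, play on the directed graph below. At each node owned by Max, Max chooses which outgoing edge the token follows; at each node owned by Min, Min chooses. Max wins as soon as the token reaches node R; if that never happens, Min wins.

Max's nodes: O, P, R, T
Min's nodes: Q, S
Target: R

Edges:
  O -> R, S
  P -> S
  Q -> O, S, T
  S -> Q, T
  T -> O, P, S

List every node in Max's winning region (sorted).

O, R, T

A0 = {R}
A1: add {O} — O (Max) has O→R.
A2: add {T} — T (Max) has T→O.
A3 = A2; e.g. P (Max) has no edge into A2. Fixed point.
Max's winning region = {O, R, T}.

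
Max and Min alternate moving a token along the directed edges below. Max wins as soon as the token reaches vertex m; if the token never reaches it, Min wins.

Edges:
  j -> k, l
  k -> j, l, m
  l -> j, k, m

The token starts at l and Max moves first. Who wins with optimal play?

Track states (vertex, player-to-move).
A0 = {(m,Max), (m,Min)}
A1: add {(k,Max), (l,Max)}.
(l,Max) ∈ A1 ⇒ Max forces the target.

Max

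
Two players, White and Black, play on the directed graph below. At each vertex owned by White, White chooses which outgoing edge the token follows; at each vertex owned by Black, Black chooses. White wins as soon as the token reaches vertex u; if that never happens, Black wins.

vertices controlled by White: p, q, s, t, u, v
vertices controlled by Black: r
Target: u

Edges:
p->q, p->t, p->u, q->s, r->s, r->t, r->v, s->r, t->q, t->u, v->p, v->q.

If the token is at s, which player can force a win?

Black

A0 = {u}
A1: add {p, t} — p (White) has p→u; t (White) has t→u.
A2: add {v} — v (White) has v→p.
A3 = A2; e.g. q (White) has no edge into A2. Fixed point.
s never enters the attractor, so Black can avoid the target forever.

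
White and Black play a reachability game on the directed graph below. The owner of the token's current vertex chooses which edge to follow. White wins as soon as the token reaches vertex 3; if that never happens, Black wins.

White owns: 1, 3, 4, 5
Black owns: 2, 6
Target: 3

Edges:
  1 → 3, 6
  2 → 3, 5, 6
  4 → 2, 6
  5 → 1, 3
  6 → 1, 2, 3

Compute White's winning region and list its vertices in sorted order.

A0 = {3}
A1: add {1, 5} — 1 (White) has 1→3; 5 (White) has 5→3.
A2 = A1; e.g. 2 (Black) can still go to 6. Fixed point.
White's winning region = {1, 3, 5}.

1, 3, 5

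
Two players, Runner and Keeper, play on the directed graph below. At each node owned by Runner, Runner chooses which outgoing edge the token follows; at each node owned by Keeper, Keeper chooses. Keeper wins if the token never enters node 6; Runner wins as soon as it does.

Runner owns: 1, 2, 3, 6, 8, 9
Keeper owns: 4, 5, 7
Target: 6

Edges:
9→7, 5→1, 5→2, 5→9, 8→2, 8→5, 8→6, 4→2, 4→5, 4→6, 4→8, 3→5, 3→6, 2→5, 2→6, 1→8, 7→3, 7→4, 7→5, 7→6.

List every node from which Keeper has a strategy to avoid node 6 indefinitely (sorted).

4, 5, 7, 9

A0 = {6}
A1: add {2, 3, 8} — 2 (Runner) has 2→6; 3 (Runner) has 3→6; 8 (Runner) has 8→6.
A2: add {1} — 1 (Runner) has 1→8.
A3 = A2; e.g. 4 (Keeper) can still go to 5. Fixed point.
Runner's attractor = {1, 2, 3, 6, 8}; Keeper avoids the target exactly from the complement.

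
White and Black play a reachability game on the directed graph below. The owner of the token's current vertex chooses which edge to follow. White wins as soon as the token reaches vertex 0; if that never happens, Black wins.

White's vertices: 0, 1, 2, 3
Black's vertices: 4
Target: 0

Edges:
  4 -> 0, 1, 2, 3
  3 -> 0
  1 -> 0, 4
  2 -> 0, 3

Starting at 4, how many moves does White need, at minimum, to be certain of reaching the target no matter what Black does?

2

A0 = {0}
A1: add {1, 2, 3} — 1 (White) has 1→0; 2 (White) has 2→0; 3 (White) has 3→0.
A2: add {4} — 4 (Black): all of {0, 1, 2, 3} already in.
A2 = all vertices. Fixed point.
4 enters the attractor at level 2, so White can force the target in 2 moves from there.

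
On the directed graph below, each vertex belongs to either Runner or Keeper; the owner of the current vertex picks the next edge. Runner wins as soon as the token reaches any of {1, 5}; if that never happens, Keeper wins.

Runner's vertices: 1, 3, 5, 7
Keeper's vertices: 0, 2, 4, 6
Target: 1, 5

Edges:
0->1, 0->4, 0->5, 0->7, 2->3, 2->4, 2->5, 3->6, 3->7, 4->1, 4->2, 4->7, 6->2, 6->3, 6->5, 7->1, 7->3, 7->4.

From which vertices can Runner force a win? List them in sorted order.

A0 = {1, 5}
A1: add {7} — 7 (Runner) has 7→1.
A2: add {3} — 3 (Runner) has 3→7.
A3 = A2; e.g. 0 (Keeper) can still go to 4. Fixed point.
Runner's winning region = {1, 3, 5, 7}.

1, 3, 5, 7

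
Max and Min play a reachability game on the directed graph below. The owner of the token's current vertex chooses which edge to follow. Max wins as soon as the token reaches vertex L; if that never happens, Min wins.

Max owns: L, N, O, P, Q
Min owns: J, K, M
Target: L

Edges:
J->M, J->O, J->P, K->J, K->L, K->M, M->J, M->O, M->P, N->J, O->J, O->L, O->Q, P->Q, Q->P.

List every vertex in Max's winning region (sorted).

L, O

A0 = {L}
A1: add {O} — O (Max) has O→L.
A2 = A1; e.g. J (Min) can still go to M. Fixed point.
Max's winning region = {L, O}.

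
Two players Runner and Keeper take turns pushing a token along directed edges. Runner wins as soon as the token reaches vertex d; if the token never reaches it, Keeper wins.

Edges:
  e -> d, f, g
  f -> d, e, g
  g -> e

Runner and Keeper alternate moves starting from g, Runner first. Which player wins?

Track states (vertex, player-to-move).
A0 = {(d,Runner), (d,Keeper)}
A1: add {(e,Runner), (f,Runner)}.
A2: add {(g,Keeper)}.
A3 = A2; e.g. (e,Keeper) stays out. (g,Runner) never enters ⇒ Keeper avoids the target.

Keeper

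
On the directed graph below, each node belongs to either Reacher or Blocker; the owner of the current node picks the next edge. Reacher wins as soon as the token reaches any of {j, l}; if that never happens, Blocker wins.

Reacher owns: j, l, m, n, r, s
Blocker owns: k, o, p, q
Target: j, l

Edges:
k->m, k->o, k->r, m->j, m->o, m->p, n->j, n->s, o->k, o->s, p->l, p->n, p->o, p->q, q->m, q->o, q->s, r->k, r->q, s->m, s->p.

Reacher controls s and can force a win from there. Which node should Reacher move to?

m

A0 = {j, l}
A1: add {m, n} — m (Reacher) has m→j; n (Reacher) has n→j.
A2: add {s} — s (Reacher) has s→m.
A3 = A2; e.g. k (Blocker) can still go to o. Fixed point.
From s, successor m is in the attractor (rank 1); the other successor p is not.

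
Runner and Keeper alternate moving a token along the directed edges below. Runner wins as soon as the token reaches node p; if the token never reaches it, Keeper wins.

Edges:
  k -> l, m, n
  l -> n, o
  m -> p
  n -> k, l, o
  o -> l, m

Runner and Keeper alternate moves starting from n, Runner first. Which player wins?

Keeper

Track states (vertex, player-to-move).
A0 = {(p,Runner), (p,Keeper)}
A1: add {(m,Runner), (m,Keeper)}.
A2: add {(k,Runner), (o,Runner)}.
A3 = A2; e.g. (k,Keeper) stays out. (n,Runner) never enters ⇒ Keeper avoids the target.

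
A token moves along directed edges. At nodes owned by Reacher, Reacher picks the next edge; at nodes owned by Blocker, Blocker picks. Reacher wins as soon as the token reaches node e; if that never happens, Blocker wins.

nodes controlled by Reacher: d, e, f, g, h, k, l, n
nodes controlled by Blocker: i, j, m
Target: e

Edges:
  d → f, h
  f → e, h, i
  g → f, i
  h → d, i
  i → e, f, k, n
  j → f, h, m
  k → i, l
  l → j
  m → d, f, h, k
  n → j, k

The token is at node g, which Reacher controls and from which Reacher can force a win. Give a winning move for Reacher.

A0 = {e}
A1: add {f} — f (Reacher) has f→e.
A2: add {d, g} — d (Reacher) has d→f; g (Reacher) has g→f.
A3: add {h} — h (Reacher) has h→d.
A4 = A3; e.g. i (Blocker) can still go to k. Fixed point.
From g, successor f is in the attractor (rank 1); the other successor i is not.

f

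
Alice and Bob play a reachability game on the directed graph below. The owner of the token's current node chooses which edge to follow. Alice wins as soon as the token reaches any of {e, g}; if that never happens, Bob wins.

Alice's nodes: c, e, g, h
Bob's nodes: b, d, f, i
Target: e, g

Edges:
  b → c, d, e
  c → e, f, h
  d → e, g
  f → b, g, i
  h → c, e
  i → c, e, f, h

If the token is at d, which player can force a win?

Alice

A0 = {e, g}
A1: add {c, d, h} — c (Alice) has c→e; d (Bob): all of {e, g} already in; h (Alice) has h→e.
d ∈ A1, so Alice can force the target.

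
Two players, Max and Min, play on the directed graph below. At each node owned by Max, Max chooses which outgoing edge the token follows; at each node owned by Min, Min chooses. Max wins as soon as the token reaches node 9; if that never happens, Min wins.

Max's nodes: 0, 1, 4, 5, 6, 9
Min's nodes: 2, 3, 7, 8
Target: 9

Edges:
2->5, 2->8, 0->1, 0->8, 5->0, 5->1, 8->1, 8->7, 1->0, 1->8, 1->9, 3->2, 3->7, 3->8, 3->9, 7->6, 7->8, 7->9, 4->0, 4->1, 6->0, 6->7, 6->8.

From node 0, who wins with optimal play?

Max

A0 = {9}
A1: add {1} — 1 (Max) has 1→9.
A2: add {0, 4, 5} — 0 (Max) has 0→1; 4 (Max) has 4→1; 5 (Max) has 5→1.
0 ∈ A2, so Max can force the target.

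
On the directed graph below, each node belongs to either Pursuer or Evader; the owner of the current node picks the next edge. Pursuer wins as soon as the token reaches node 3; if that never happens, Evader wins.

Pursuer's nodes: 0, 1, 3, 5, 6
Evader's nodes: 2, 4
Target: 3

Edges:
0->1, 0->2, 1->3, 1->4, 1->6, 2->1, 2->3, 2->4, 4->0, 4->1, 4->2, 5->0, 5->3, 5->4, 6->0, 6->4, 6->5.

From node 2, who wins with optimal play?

Evader

A0 = {3}
A1: add {1, 5} — 1 (Pursuer) has 1→3; 5 (Pursuer) has 5→3.
A2: add {0, 6} — 0 (Pursuer) has 0→1; 6 (Pursuer) has 6→5.
A3 = A2; e.g. 2 (Evader) can still go to 4. Fixed point.
2 never enters the attractor, so Evader can avoid the target forever.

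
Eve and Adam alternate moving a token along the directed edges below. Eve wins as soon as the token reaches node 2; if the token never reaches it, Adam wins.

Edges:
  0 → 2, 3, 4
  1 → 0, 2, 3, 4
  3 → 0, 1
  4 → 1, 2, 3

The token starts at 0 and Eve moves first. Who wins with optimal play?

Eve

Track states (vertex, player-to-move).
A0 = {(2,Eve), (2,Adam)}
A1: add {(0,Eve), (1,Eve), (4,Eve)}.
(0,Eve) ∈ A1 ⇒ Eve forces the target.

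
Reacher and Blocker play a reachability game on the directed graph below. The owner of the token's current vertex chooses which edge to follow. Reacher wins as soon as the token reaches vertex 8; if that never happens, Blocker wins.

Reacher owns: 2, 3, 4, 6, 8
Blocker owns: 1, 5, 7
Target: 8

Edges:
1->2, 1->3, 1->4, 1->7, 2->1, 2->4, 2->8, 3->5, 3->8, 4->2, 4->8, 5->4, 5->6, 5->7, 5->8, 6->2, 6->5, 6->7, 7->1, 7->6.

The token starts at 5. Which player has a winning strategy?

Blocker

A0 = {8}
A1: add {2, 3, 4} — 2 (Reacher) has 2→8; 3 (Reacher) has 3→8; 4 (Reacher) has 4→8.
A2: add {6} — 6 (Reacher) has 6→2.
A3 = A2; e.g. 1 (Blocker) can still go to 7. Fixed point.
5 never enters the attractor, so Blocker can avoid the target forever.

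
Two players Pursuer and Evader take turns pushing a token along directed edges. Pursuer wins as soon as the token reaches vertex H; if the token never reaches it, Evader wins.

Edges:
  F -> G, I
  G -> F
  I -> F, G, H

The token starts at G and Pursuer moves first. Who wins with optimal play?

Track states (vertex, player-to-move).
A0 = {(H,Pursuer), (H,Evader)}
A1: add {(I,Pursuer)}.
A2 = A1; e.g. (F,Pursuer) stays out. (G,Pursuer) never enters ⇒ Evader avoids the target.

Evader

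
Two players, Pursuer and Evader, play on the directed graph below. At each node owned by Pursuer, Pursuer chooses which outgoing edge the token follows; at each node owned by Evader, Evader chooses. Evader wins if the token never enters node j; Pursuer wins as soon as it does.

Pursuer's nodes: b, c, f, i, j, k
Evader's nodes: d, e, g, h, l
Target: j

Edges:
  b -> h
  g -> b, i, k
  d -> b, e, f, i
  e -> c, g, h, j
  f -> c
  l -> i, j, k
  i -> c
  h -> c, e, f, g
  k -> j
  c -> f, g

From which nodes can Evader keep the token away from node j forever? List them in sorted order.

A0 = {j}
A1: add {k} — k (Pursuer) has k→j.
A2 = A1; e.g. b (Pursuer) has no edge into A1. Fixed point.
Pursuer's attractor = {j, k}; Evader avoids the target exactly from the complement.

b, c, d, e, f, g, h, i, l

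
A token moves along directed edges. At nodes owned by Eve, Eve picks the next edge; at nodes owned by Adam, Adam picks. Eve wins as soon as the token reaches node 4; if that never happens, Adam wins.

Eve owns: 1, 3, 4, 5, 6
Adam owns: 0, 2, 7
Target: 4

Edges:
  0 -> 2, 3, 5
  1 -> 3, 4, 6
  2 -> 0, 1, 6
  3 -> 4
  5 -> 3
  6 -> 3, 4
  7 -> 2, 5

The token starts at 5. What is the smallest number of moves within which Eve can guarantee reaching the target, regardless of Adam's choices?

A0 = {4}
A1: add {1, 3, 6} — 1 (Eve) has 1→4; 3 (Eve) has 3→4; 6 (Eve) has 6→4.
A2: add {5} — 5 (Eve) has 5→3.
A3 = A2; e.g. 0 (Adam) can still go to 2. Fixed point.
5 enters the attractor at level 2, so Eve can force the target in 2 moves from there.

2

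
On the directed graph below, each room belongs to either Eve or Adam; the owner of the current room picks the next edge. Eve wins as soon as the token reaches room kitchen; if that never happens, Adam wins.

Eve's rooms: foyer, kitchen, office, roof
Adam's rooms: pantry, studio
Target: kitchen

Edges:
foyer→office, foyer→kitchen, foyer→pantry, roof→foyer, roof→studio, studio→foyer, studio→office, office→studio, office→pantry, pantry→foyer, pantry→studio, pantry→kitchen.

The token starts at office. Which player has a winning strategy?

Adam

A0 = {kitchen}
A1: add {foyer} — foyer (Eve) has foyer→kitchen.
A2: add {roof} — roof (Eve) has roof→foyer.
A3 = A2; e.g. studio (Adam) can still go to office. Fixed point.
office never enters the attractor, so Adam can avoid the target forever.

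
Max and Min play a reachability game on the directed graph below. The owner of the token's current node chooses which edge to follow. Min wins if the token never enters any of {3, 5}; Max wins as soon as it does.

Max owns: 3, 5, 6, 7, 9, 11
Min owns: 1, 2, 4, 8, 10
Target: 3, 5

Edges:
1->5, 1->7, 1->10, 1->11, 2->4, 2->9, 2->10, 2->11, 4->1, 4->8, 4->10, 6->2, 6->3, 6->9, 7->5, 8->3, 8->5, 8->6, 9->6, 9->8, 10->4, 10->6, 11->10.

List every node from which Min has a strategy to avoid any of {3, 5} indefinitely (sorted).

A0 = {3, 5}
A1: add {6, 7} — 6 (Max) has 6→3; 7 (Max) has 7→5.
A2: add {8, 9} — 8 (Min): all of {3, 5, 6} already in; 9 (Max) has 9→6.
A3 = A2; e.g. 1 (Min) can still go to 10. Fixed point.
Max's attractor = {3, 5, 6, 7, 8, 9}; Min avoids the target exactly from the complement.

1, 2, 4, 10, 11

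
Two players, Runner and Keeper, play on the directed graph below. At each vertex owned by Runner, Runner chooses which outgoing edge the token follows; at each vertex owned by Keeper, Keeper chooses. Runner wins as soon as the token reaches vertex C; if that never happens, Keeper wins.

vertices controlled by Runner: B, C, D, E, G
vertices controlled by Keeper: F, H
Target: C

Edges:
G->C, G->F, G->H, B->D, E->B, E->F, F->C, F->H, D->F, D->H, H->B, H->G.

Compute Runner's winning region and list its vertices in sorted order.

C, G

A0 = {C}
A1: add {G} — G (Runner) has G→C.
A2 = A1; e.g. B (Runner) has no edge into A1. Fixed point.
Runner's winning region = {C, G}.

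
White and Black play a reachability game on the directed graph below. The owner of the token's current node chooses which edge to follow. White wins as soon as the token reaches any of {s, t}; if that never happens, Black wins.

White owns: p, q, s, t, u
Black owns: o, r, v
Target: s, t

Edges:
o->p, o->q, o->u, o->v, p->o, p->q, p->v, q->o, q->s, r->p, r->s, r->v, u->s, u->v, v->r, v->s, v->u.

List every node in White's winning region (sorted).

p, q, s, t, u

A0 = {s, t}
A1: add {q, u} — q (White) has q→s; u (White) has u→s.
A2: add {p} — p (White) has p→q.
A3 = A2; e.g. o (Black) can still go to v. Fixed point.
White's winning region = {p, q, s, t, u}.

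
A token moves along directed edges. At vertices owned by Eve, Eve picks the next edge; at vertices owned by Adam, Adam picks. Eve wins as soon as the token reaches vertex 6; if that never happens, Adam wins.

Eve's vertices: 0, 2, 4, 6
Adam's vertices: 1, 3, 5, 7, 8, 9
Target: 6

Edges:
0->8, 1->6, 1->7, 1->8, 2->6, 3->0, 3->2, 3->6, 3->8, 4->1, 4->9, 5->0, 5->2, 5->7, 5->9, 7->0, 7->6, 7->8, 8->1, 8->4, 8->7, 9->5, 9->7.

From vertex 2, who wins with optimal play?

A0 = {6}
A1: add {2} — 2 (Eve) has 2→6.
A2 = A1; e.g. 0 (Eve) has no edge into A1. Fixed point.
2 ∈ A1, so Eve can force the target.

Eve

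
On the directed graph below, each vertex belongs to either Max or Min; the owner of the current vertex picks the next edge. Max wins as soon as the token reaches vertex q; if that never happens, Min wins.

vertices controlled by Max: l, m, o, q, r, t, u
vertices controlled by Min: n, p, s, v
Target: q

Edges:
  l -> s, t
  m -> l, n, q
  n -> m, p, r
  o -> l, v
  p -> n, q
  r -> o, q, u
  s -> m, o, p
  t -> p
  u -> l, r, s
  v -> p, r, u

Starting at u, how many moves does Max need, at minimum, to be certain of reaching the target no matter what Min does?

2

A0 = {q}
A1: add {m, r} — m (Max) has m→q; r (Max) has r→q.
A2: add {u} — u (Max) has u→r.
A3 = A2; e.g. l (Max) has no edge into A2. Fixed point.
u enters the attractor at level 2, so Max can force the target in 2 moves from there.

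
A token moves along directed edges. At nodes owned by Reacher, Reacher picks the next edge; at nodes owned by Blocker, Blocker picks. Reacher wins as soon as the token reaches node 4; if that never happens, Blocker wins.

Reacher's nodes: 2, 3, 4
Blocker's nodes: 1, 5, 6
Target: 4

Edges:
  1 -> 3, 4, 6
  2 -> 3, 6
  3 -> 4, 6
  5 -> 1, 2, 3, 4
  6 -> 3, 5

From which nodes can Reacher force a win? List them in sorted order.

2, 3, 4

A0 = {4}
A1: add {3} — 3 (Reacher) has 3→4.
A2: add {2} — 2 (Reacher) has 2→3.
A3 = A2; e.g. 1 (Blocker) can still go to 6. Fixed point.
Reacher's winning region = {2, 3, 4}.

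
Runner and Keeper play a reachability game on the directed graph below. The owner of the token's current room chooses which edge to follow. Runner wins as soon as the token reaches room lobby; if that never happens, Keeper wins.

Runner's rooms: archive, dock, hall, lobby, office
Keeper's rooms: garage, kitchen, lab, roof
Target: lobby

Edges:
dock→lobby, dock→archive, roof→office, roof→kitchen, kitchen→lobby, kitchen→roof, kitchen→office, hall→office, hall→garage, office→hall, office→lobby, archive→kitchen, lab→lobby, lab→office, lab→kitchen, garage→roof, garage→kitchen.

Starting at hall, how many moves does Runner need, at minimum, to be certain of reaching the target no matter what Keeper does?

2

A0 = {lobby}
A1: add {dock, office} — dock (Runner) has dock→lobby; office (Runner) has office→lobby.
A2: add {hall} — hall (Runner) has hall→office.
A3 = A2; e.g. lab (Keeper) can still go to kitchen. Fixed point.
hall enters the attractor at level 2, so Runner can force the target in 2 moves from there.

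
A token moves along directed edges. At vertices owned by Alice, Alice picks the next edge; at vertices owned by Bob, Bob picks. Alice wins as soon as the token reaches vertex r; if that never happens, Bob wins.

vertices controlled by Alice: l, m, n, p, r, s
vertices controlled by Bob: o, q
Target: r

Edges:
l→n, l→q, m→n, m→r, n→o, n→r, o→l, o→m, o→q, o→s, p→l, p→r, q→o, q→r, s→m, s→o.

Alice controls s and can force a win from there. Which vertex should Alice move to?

A0 = {r}
A1: add {m, n, p} — m (Alice) has m→r; n (Alice) has n→r; p (Alice) has p→r.
A2: add {l, s} — l (Alice) has l→n; s (Alice) has s→m.
A3 = A2; e.g. o (Bob) can still go to q. Fixed point.
From s, successor m is in the attractor (rank 1); the other successor o is not.

m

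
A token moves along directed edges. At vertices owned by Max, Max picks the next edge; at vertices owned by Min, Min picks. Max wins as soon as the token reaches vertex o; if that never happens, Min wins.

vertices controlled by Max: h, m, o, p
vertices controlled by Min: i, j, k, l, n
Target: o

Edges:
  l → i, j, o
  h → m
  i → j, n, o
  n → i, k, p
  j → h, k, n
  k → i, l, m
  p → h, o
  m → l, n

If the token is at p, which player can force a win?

A0 = {o}
A1: add {p} — p (Max) has p→o.
A2 = A1; e.g. h (Max) has no edge into A1. Fixed point.
p ∈ A1, so Max can force the target.

Max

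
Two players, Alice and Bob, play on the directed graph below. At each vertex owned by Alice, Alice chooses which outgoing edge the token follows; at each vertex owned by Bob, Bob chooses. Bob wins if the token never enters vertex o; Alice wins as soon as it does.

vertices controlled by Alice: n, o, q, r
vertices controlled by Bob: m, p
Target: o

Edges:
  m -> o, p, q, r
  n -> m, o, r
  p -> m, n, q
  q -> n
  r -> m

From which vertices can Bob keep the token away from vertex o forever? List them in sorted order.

m, p, r

A0 = {o}
A1: add {n} — n (Alice) has n→o.
A2: add {q} — q (Alice) has q→n.
A3 = A2; e.g. m (Bob) can still go to p. Fixed point.
Alice's attractor = {n, o, q}; Bob avoids the target exactly from the complement.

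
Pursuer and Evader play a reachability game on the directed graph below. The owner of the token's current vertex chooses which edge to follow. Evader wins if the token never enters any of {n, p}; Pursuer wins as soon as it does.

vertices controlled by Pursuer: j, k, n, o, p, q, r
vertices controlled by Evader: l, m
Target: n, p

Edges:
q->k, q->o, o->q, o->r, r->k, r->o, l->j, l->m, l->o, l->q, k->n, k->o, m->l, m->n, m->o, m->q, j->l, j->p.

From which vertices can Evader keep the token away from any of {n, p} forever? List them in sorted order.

A0 = {n, p}
A1: add {j, k} — j (Pursuer) has j→p; k (Pursuer) has k→n.
A2: add {q, r} — q (Pursuer) has q→k; r (Pursuer) has r→k.
A3: add {o} — o (Pursuer) has o→q.
A4 = A3; e.g. l (Evader) can still go to m. Fixed point.
Pursuer's attractor = {j, k, n, o, p, q, r}; Evader avoids the target exactly from the complement.

l, m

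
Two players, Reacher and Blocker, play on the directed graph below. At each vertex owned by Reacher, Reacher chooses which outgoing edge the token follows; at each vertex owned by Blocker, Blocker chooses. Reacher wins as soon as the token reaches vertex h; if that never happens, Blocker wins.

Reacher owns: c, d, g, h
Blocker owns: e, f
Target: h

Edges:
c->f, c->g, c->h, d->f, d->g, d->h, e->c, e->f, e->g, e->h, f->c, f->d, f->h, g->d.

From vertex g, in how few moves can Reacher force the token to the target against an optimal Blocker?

2

A0 = {h}
A1: add {c, d} — c (Reacher) has c→h; d (Reacher) has d→h.
A2: add {f, g} — f (Blocker): all of {c, d, h} already in; g (Reacher) has g→d.
g enters the attractor at level 2, so Reacher can force the target in 2 moves from there.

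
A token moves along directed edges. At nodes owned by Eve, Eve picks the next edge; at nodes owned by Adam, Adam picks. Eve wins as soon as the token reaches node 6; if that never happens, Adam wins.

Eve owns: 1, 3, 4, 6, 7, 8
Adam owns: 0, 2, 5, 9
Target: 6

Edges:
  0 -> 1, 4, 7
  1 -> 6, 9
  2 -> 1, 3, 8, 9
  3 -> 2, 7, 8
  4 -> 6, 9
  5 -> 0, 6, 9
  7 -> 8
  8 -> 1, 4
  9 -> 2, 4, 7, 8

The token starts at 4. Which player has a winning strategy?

Eve

A0 = {6}
A1: add {1, 4} — 1 (Eve) has 1→6; 4 (Eve) has 4→6.
4 ∈ A1, so Eve can force the target.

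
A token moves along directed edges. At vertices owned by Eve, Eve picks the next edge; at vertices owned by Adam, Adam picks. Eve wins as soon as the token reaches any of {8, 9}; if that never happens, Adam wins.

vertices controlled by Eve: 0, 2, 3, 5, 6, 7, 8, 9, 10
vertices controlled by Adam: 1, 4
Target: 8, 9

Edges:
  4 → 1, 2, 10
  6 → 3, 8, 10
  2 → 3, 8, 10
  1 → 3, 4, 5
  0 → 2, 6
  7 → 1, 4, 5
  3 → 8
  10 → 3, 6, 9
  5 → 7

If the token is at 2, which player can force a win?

A0 = {8, 9}
A1: add {2, 3, 6, 10} — 2 (Eve) has 2→8; 3 (Eve) has 3→8; 6 (Eve) has 6→8; 10 (Eve) has 10→9.
2 ∈ A1, so Eve can force the target.

Eve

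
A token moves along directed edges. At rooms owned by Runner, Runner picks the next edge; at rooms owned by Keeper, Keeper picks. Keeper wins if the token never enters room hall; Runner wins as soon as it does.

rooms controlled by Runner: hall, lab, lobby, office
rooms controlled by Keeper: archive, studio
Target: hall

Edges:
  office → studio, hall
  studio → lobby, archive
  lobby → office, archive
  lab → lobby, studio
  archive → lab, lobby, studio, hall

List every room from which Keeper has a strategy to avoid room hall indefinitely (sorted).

archive, studio

A0 = {hall}
A1: add {office} — office (Runner) has office→hall.
A2: add {lobby} — lobby (Runner) has lobby→office.
A3: add {lab} — lab (Runner) has lab→lobby.
A4 = A3; e.g. archive (Keeper) can still go to studio. Fixed point.
Runner's attractor = {hall, lab, lobby, office}; Keeper avoids the target exactly from the complement.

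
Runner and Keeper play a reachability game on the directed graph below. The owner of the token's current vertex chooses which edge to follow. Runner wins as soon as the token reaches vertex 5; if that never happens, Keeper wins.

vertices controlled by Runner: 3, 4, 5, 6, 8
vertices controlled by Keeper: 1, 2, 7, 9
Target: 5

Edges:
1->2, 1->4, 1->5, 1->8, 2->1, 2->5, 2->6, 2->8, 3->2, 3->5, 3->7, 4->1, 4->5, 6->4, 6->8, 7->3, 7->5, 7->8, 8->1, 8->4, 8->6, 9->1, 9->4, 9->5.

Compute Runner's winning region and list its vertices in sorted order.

A0 = {5}
A1: add {3, 4} — 3 (Runner) has 3→5; 4 (Runner) has 4→5.
A2: add {6, 8} — 6 (Runner) has 6→4; 8 (Runner) has 8→4.
A3: add {7} — 7 (Keeper): all of {3, 5, 8} already in.
A4 = A3; e.g. 1 (Keeper) can still go to 2. Fixed point.
Runner's winning region = {3, 4, 5, 6, 7, 8}.

3, 4, 5, 6, 7, 8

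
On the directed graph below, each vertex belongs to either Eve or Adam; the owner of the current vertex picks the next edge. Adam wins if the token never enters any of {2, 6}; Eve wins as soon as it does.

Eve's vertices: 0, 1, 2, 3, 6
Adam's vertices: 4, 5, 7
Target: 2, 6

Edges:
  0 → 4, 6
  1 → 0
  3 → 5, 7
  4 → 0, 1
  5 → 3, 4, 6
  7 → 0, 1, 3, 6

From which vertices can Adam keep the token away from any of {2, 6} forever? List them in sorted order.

3, 5, 7

A0 = {2, 6}
A1: add {0} — 0 (Eve) has 0→6.
A2: add {1} — 1 (Eve) has 1→0.
A3: add {4} — 4 (Adam): all of {0, 1} already in.
A4 = A3; e.g. 3 (Eve) has no edge into A3. Fixed point.
Eve's attractor = {0, 1, 2, 4, 6}; Adam avoids the target exactly from the complement.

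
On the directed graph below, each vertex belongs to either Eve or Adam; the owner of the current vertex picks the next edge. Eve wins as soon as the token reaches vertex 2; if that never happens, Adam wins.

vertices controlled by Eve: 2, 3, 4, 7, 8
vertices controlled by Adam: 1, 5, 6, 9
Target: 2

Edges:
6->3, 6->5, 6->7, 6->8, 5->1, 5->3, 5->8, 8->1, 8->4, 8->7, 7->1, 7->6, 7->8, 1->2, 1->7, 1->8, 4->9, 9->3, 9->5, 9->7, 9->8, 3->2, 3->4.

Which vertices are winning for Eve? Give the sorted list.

A0 = {2}
A1: add {3} — 3 (Eve) has 3→2.
A2 = A1; e.g. 1 (Adam) can still go to 7. Fixed point.
Eve's winning region = {2, 3}.

2, 3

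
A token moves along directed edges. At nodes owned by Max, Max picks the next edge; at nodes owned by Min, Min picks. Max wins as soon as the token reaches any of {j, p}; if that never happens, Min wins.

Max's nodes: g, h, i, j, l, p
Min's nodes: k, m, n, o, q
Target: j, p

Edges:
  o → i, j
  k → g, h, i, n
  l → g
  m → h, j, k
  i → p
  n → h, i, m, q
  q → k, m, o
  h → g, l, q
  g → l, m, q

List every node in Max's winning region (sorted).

i, j, o, p

A0 = {j, p}
A1: add {i} — i (Max) has i→p.
A2: add {o} — o (Min): all of {i, j} already in.
A3 = A2; e.g. g (Max) has no edge into A2. Fixed point.
Max's winning region = {i, j, o, p}.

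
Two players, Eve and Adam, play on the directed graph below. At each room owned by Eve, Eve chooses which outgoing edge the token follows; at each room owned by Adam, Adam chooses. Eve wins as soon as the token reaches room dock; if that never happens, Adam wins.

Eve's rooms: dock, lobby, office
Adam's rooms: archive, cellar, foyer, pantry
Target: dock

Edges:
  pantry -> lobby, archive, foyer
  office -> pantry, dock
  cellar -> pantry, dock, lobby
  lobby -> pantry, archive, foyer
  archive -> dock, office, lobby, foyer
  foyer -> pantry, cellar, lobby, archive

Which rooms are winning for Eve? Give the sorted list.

A0 = {dock}
A1: add {office} — office (Eve) has office→dock.
A2 = A1; e.g. pantry (Adam) can still go to lobby. Fixed point.
Eve's winning region = {dock, office}.

dock, office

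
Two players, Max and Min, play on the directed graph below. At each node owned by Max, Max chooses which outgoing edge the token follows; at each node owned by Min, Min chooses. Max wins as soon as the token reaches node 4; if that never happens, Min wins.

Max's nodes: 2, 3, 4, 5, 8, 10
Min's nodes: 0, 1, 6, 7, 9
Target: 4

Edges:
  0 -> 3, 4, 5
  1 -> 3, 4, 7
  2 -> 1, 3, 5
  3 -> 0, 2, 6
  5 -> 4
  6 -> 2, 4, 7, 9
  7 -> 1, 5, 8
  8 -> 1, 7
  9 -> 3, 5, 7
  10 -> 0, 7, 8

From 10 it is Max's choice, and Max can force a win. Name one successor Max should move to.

A0 = {4}
A1: add {5} — 5 (Max) has 5→4.
A2: add {2} — 2 (Max) has 2→5.
A3: add {3} — 3 (Max) has 3→2.
A4: add {0} — 0 (Min): all of {3, 4, 5} already in.
A5: add {10} — 10 (Max) has 10→0.
A6 = A5; e.g. 1 (Min) can still go to 7. Fixed point.
From 10, successor 0 is in the attractor (rank 4); the other successors 7, 8 are not.

0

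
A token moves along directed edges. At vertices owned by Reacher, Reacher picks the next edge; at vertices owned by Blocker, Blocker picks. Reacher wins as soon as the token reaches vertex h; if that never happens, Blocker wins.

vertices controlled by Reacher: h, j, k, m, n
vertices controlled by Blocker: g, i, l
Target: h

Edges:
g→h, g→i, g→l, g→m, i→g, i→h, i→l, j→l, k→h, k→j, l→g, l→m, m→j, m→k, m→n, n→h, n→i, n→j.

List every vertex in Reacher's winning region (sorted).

A0 = {h}
A1: add {k, n} — k (Reacher) has k→h; n (Reacher) has n→h.
A2: add {m} — m (Reacher) has m→k.
A3 = A2; e.g. g (Blocker) can still go to i. Fixed point.
Reacher's winning region = {h, k, m, n}.

h, k, m, n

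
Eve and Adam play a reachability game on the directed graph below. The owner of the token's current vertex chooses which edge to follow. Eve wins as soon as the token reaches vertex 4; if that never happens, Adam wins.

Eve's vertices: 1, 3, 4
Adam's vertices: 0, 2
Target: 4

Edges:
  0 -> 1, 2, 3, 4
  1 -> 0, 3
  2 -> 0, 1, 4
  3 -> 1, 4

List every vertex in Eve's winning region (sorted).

A0 = {4}
A1: add {3} — 3 (Eve) has 3→4.
A2: add {1} — 1 (Eve) has 1→3.
A3 = A2; e.g. 0 (Adam) can still go to 2. Fixed point.
Eve's winning region = {1, 3, 4}.

1, 3, 4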